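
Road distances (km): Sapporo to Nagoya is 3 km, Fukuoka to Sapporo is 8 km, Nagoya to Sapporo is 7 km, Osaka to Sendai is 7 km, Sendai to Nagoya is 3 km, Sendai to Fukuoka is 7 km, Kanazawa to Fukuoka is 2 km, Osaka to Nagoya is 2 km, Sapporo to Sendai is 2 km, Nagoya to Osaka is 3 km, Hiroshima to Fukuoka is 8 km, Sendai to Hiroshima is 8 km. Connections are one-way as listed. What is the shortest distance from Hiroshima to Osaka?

22

Routes from Hiroshima to Osaka:
Hiroshima-Fukuoka-Sapporo-Nagoya-Osaka: 8 + 8 + 3 + 3 = 22
Hiroshima-Fukuoka-Sapporo-Sendai-Nagoya-Osaka: 8 + 8 + 2 + 3 + 3 = 24
Best route has total 22 km.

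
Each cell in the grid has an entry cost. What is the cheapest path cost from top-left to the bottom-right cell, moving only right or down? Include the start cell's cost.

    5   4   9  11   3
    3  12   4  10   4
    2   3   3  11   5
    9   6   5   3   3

Best path: [0,0]→[1,0]→[2,0]→[2,1]→[2,2]→[3,2]→[3,3]→[3,4]
Cost: 5 + 3 + 2 + 3 + 3 + 5 + 3 + 3 = 27
For comparison, the top-then-right route costs 44.

27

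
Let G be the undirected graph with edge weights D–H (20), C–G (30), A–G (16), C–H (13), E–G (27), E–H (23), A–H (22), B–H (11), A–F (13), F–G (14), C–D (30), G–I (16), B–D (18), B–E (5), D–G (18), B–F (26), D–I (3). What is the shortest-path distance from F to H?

35

A few of the F→H routes:
F -> B -> H: 26 + 11 = 37
F -> G -> D -> H: 14 + 18 + 20 = 52
F -> G -> A -> H: 14 + 16 + 22 = 52
F -> A -> H: 13 + 22 = 35
Shortest: 35.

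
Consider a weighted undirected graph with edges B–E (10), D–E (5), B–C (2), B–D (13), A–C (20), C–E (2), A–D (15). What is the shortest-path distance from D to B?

9

Candidate routes:
D→E→C→B: 5 + 2 + 2 = 9
D→A→C→E→B: 15 + 20 + 2 + 10 = 47
D→A→C→B: 15 + 20 + 2 = 37
D→B: 13
D→E→B: 5 + 10 = 15
Best route has total 9.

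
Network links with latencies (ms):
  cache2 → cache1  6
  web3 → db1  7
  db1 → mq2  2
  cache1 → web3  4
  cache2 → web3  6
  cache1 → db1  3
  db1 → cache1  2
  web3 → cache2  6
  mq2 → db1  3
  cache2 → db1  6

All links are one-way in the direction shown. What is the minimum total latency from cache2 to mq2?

8

Some routes from cache2 to mq2:
cache2 - web3 - db1 - mq2: 6 + 7 + 2 = 15
cache2 - cache1 - db1 - mq2: 6 + 3 + 2 = 11
cache2 - db1 - mq2: 6 + 2 = 8
Shortest: 8 ms.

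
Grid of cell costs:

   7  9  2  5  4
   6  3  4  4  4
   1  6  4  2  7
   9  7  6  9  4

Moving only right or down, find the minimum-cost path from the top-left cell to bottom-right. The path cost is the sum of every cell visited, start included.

Path (0,0) -> (1,0) -> (1,1) -> (1,2) -> (1,3) -> (2,3) -> (2,4) -> (3,4): 7 + 6 + 3 + 4 + 4 + 2 + 7 + 4 = 37.
For comparison, the top-then-right route costs 42.

37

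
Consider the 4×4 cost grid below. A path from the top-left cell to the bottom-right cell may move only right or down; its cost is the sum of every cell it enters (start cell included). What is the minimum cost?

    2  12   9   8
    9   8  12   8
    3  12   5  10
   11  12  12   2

43

Cheapest: [0,0] [1,0] [2,0] [2,1] [2,2] [2,3] [3,3]
  2 + 9 + 3 + 12 + 5 + 10 + 2 = 43
For comparison, the top-then-right route costs 51.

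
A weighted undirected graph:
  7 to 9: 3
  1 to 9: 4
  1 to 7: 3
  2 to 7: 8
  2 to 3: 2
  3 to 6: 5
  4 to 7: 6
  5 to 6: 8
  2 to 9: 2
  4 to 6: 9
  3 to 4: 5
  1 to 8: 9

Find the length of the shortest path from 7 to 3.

7

Comparing a few candidate routes:
7 -> 1 -> 9 -> 2 -> 3: 3 + 4 + 2 + 2 = 11
7 -> 4 -> 3: 6 + 5 = 11
7 -> 9 -> 2 -> 3: 3 + 2 + 2 = 7
7 -> 2 -> 3: 8 + 2 = 10
Best route has total 7.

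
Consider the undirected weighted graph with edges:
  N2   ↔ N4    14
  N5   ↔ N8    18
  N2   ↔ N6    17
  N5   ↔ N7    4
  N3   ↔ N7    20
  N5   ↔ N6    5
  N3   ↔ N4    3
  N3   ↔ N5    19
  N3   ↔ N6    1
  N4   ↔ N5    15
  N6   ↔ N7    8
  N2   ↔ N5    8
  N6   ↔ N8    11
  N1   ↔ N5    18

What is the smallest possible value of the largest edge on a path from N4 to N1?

Checking several routes:
N4-N5-N1: max(15, 18) = 18
N4-N2-N6-N5-N1: max(14, 17, 5, 18) = 18
N4-N2-N5-N1: max(14, 8, 18) = 18
N4-N2-N6-N8-N5-N1: max(14, 17, 11, 18, 18) = 18
N4-N2-N6-N7-N5-N1: max(14, 17, 8, 4, 18) = 18
Best route has worst link 18.

18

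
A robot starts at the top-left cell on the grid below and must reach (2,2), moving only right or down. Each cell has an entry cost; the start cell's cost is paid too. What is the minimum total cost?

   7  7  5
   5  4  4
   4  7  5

25

One optimal route is r0c0 -> r1c0 -> r1c1 -> r1c2 -> r2c2.
Its cost is 7 + 5 + 4 + 4 + 5 = 25.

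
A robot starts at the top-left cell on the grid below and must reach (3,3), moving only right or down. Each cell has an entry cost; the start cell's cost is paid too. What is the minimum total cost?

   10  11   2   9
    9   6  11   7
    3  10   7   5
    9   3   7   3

One optimal route is (0,0) -> (1,0) -> (2,0) -> (3,0) -> (3,1) -> (3,2) -> (3,3).
Its cost is 10 + 9 + 3 + 9 + 3 + 7 + 3 = 44.
(Top row then right column would cost 47.)

44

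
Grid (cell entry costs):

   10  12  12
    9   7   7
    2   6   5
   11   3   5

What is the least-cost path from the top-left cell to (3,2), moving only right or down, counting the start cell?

Cheapest: [0,0] → [1,0] → [2,0] → [2,1] → [3,1] → [3,2]
  10 + 9 + 2 + 6 + 3 + 5 = 35
For comparison, the top-then-right route costs 51.

35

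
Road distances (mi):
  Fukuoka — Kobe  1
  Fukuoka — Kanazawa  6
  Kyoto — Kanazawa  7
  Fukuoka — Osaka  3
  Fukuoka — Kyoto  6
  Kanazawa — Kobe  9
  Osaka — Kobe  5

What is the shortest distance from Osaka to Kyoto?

Checking several routes:
Osaka - Kobe - Fukuoka - Kyoto: 5 + 1 + 6 = 12
Osaka - Kobe - Fukuoka - Kanazawa - Kyoto: 5 + 1 + 6 + 7 = 19
Osaka - Fukuoka - Kanazawa - Kyoto: 3 + 6 + 7 = 16
Osaka - Fukuoka - Kyoto: 3 + 6 = 9
The minimum is 9 mi.

9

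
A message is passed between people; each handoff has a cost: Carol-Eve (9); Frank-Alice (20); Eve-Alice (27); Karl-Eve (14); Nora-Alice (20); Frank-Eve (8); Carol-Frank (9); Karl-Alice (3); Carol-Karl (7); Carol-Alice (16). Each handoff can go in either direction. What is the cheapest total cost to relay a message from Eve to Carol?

9

Checking several routes:
Eve→Frank→Carol: 8 + 9 = 17
Eve→Karl→Carol: 14 + 7 = 21
Eve→Carol: 9
Eve→Karl→Alice→Carol: 14 + 3 + 16 = 33
Shortest: 9.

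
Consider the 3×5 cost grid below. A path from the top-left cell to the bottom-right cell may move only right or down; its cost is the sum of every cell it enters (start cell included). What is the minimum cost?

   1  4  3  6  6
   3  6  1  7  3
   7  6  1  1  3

Take [0,0] → [0,1] → [0,2] → [1,2] → [2,2] → [2,3] → [2,4] for a total of 1 + 4 + 3 + 1 + 1 + 1 + 3 = 14.
For comparison, the top-then-right route costs 26.

14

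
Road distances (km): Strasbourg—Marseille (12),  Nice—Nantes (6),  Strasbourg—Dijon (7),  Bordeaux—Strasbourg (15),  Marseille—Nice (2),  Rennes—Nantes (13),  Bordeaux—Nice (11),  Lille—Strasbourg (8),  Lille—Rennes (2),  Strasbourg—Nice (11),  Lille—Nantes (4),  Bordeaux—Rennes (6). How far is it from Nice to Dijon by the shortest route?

18

Some routes from Nice to Dijon:
Nice → Bordeaux → Rennes → Lille → Strasbourg → Dijon: 11 + 6 + 2 + 8 + 7 = 34
Nice → Bordeaux → Strasbourg → Dijon: 11 + 15 + 7 = 33
Nice → Nantes → Rennes → Lille → Strasbourg → Dijon: 6 + 13 + 2 + 8 + 7 = 36
Nice → Strasbourg → Dijon: 11 + 7 = 18
Nice → Nantes → Lille → Strasbourg → Dijon: 6 + 4 + 8 + 7 = 25
Nice → Marseille → Strasbourg → Dijon: 2 + 12 + 7 = 21
Shortest: 18 km.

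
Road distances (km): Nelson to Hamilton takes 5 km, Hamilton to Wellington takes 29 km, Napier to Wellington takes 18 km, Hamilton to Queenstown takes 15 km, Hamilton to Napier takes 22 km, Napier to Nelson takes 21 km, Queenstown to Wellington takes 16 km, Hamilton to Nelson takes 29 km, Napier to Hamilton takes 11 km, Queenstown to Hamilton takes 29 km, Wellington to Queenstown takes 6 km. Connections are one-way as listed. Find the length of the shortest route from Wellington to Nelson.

Paths from Wellington to Nelson:
Wellington → Queenstown → Hamilton → Napier → Nelson: 6 + 29 + 22 + 21 = 78
Wellington → Queenstown → Hamilton → Nelson: 6 + 29 + 29 = 64
Shortest: 64 km.

64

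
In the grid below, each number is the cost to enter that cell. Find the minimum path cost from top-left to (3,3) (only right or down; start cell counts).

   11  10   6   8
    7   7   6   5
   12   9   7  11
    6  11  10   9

Cheapest: (0,0)→(1,0)→(1,1)→(1,2)→(1,3)→(2,3)→(3,3)
  11 + 7 + 7 + 6 + 5 + 11 + 9 = 56

56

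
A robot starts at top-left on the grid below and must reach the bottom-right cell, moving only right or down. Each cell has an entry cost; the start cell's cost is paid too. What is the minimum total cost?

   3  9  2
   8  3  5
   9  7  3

Best path: r0c0→r0c1→r0c2→r1c2→r2c2
Cost: 3 + 9 + 2 + 5 + 3 = 22

22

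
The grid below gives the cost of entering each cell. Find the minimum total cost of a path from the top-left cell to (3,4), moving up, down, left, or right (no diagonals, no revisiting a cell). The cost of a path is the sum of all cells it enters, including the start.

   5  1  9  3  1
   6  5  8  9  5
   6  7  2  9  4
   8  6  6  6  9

37

One optimal route is [0,0] -> [0,1] -> [0,2] -> [0,3] -> [0,4] -> [1,4] -> [2,4] -> [3,4].
Its cost is 5 + 1 + 9 + 3 + 1 + 5 + 4 + 9 = 37.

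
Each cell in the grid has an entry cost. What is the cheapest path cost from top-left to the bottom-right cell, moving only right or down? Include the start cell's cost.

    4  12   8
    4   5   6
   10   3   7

23

One optimal route is (0,0) -> (1,0) -> (1,1) -> (2,1) -> (2,2).
Its cost is 4 + 4 + 5 + 3 + 7 = 23.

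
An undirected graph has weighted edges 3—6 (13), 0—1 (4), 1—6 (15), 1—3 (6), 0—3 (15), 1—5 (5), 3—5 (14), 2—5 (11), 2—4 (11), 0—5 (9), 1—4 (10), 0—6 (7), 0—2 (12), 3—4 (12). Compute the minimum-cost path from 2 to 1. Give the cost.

Some routes from 2 to 1:
2→0→1: 12 + 4 = 16
2→5→0→1: 11 + 9 + 4 = 24
2→5→1: 11 + 5 = 16
2→4→1: 11 + 10 = 21
The minimum is 16.

16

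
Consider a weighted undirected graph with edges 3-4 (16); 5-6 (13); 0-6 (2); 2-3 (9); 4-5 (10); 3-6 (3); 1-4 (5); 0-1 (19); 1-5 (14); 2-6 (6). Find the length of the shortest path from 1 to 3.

Checking several routes:
1 - 4 - 3: 5 + 16 = 21
1 - 5 - 6 - 3: 14 + 13 + 3 = 30
1 - 0 - 6 - 3: 19 + 2 + 3 = 24
The minimum is 21.

21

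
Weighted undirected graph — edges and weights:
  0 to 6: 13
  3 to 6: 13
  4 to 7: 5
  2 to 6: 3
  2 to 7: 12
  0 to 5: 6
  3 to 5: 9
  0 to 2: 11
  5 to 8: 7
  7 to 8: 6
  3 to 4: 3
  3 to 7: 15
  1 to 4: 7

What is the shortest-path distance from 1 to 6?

23

Comparing a few candidate routes:
1 - 4 - 3 - 6: 7 + 3 + 13 = 23
1 - 4 - 7 - 2 - 6: 7 + 5 + 12 + 3 = 27
1 - 4 - 3 - 5 - 0 - 6: 7 + 3 + 9 + 6 + 13 = 38
Shortest: 23.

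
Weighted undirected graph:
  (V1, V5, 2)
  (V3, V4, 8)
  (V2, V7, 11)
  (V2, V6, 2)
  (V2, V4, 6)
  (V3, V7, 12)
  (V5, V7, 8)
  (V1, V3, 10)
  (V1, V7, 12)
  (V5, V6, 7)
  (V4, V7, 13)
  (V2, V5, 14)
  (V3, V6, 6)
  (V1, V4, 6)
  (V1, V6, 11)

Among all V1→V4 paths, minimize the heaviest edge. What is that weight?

6

Comparing a few candidate routes:
V1 → V5 → V6 → V3 → V4: max(2, 7, 6, 8) = 8
V1 → V4: max(6) = 6
V1 → V5 → V6 → V2 → V4: max(2, 7, 2, 6) = 7
V1 → V3 → V6 → V2 → V4: max(10, 6, 2, 6) = 10
V1 → V3 → V4: max(10, 8) = 10
Smallest bottleneck: 6.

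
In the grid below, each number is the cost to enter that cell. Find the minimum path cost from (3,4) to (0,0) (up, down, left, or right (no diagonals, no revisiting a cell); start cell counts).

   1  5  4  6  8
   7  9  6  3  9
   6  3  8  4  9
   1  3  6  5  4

Best path: [3,4] [3,3] [2,3] [1,3] [0,3] [0,2] [0,1] [0,0]
Cost: 4 + 5 + 4 + 3 + 6 + 4 + 5 + 1 = 32

32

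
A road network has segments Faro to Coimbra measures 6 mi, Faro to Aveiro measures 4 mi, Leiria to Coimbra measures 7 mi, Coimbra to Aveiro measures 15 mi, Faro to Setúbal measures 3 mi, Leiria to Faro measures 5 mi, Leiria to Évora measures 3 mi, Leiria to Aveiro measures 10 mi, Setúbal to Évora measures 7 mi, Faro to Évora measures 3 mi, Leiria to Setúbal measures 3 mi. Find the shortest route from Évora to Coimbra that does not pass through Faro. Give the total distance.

Routes from Évora to Coimbra avoiding Faro:
Évora -> Leiria -> Aveiro -> Coimbra: 3 + 10 + 15 = 28
Évora -> Setúbal -> Leiria -> Coimbra: 7 + 3 + 7 = 17
Évora -> Setúbal -> Leiria -> Aveiro -> Coimbra: 7 + 3 + 10 + 15 = 35
Évora -> Leiria -> Coimbra: 3 + 7 = 10
The minimum is 10 mi.

10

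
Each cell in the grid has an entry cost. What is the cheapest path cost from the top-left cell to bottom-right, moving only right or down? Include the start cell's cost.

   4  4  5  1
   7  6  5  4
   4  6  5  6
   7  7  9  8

Cheapest: (0,0) -> (0,1) -> (0,2) -> (0,3) -> (1,3) -> (2,3) -> (3,3)
  4 + 4 + 5 + 1 + 4 + 6 + 8 = 32

32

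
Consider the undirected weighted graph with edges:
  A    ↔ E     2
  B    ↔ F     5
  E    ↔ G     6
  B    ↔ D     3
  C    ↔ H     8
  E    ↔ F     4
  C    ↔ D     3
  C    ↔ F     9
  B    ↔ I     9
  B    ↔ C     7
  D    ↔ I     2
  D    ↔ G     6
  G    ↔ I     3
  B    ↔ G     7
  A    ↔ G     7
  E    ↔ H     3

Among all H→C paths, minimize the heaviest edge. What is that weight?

5

Comparing a few candidate routes:
H - E - G - I - D - B - C: max(3, 6, 3, 2, 3, 7) = 7
H - E - G - D - C: max(3, 6, 6, 3) = 6
H - E - G - B - C: max(3, 6, 7, 7) = 7
H - E - F - B - D - C: max(3, 4, 5, 3, 3) = 5
H - E - G - B - D - C: max(3, 6, 7, 3, 3) = 7
H - E - G - I - D - C: max(3, 6, 3, 2, 3) = 6
Smallest bottleneck: 5.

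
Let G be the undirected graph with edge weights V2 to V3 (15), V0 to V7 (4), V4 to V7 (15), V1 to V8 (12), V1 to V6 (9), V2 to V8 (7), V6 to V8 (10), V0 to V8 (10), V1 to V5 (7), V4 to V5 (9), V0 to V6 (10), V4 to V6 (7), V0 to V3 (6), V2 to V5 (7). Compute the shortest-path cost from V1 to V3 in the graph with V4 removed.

Some routes from V1 to V3 avoiding V4:
V1-V5-V2-V3: 7 + 7 + 15 = 29
V1-V5-V2-V8-V0-V3: 7 + 7 + 7 + 10 + 6 = 37
V1-V6-V8-V0-V3: 9 + 10 + 10 + 6 = 35
V1-V8-V0-V3: 12 + 10 + 6 = 28
V1-V6-V0-V3: 9 + 10 + 6 = 25
V1-V8-V2-V3: 12 + 7 + 15 = 34
Best route has total 25.

25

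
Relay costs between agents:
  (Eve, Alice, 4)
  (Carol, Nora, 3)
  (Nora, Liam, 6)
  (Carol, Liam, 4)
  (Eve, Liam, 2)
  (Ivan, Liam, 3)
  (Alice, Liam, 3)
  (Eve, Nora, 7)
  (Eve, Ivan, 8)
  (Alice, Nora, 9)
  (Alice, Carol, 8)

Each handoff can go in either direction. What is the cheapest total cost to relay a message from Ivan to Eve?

Some routes from Ivan to Eve:
Ivan → Liam → Nora → Eve: 3 + 6 + 7 = 16
Ivan → Liam → Alice → Eve: 3 + 3 + 4 = 10
Ivan → Eve: 8
Ivan → Liam → Eve: 3 + 2 = 5
The minimum is 5.

5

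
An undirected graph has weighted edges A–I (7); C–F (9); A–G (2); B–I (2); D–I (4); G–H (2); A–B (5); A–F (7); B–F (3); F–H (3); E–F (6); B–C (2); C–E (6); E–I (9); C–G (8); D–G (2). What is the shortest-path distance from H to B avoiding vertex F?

9

Some routes from H to B avoiding F:
H → G → D → I → B: 2 + 2 + 4 + 2 = 10
H → G → D → I → A → B: 2 + 2 + 4 + 7 + 5 = 20
H → G → A → B: 2 + 2 + 5 = 9
H → G → A → I → B: 2 + 2 + 7 + 2 = 13
H → G → D → I → E → C → B: 2 + 2 + 4 + 9 + 6 + 2 = 25
H → G → C → B: 2 + 8 + 2 = 12
Shortest: 9.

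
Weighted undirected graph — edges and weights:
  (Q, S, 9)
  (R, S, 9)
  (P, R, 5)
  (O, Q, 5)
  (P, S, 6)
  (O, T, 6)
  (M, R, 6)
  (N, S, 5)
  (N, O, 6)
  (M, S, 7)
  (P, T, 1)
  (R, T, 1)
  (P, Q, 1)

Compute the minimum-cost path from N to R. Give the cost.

A few of the N→R routes:
N-O-Q-P-T-R: 6 + 5 + 1 + 1 + 1 = 14
N-O-T-R: 6 + 6 + 1 = 13
N-S-P-T-R: 5 + 6 + 1 + 1 = 13
Best route has total 13.

13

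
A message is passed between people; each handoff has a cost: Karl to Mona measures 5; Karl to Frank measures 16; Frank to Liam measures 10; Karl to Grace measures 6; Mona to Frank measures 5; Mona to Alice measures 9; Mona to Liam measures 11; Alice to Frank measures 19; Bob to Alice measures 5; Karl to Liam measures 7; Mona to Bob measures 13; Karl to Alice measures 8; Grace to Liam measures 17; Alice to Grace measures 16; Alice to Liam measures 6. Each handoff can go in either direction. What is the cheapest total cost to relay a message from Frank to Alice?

Comparing a few candidate routes:
Frank → Mona → Karl → Alice: 5 + 5 + 8 = 18
Frank → Alice: 19
Frank → Liam → Alice: 10 + 6 = 16
Frank → Mona → Alice: 5 + 9 = 14
The minimum is 14.

14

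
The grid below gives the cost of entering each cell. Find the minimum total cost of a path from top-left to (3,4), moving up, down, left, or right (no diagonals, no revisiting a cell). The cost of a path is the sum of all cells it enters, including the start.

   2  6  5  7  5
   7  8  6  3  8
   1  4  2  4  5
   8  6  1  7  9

One optimal route is (0,0)→(1,0)→(2,0)→(2,1)→(2,2)→(3,2)→(3,3)→(3,4).
Its cost is 2 + 7 + 1 + 4 + 2 + 1 + 7 + 9 = 33.

33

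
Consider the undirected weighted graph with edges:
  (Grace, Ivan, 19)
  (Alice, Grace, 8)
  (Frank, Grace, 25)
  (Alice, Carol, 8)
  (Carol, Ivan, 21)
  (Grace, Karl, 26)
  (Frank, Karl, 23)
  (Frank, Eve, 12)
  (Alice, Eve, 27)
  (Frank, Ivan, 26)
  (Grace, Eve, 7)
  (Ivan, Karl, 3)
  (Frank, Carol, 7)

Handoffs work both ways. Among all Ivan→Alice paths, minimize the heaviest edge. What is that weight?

19

A few of the Ivan→Alice routes:
Ivan→Grace→Eve→Frank→Carol→Alice: max(19, 7, 12, 7, 8) = 19
Ivan→Grace→Alice: max(19, 8) = 19
Ivan→Carol→Frank→Eve→Grace→Alice: max(21, 7, 12, 7, 8) = 21
Ivan→Carol→Alice: max(21, 8) = 21
Ivan→Karl→Frank→Eve→Grace→Alice: max(3, 23, 12, 7, 8) = 23
Ivan→Karl→Frank→Carol→Alice: max(3, 23, 7, 8) = 23
Best route has worst link 19.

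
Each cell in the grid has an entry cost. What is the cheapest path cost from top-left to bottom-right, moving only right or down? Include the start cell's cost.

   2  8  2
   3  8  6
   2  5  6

18

Cheapest: (0,0)→(1,0)→(2,0)→(2,1)→(2,2)
  2 + 3 + 2 + 5 + 6 = 18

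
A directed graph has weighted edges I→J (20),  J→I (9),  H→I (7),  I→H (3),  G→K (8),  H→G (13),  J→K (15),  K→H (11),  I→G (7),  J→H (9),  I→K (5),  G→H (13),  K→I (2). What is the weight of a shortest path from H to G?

Candidate routes:
H - G: 13
H - I - G: 7 + 7 = 14
The minimum is 13.

13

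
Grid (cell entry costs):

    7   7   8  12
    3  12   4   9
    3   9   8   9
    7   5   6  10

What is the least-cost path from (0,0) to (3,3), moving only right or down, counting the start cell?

41

Best path: [0,0] -> [1,0] -> [2,0] -> [3,0] -> [3,1] -> [3,2] -> [3,3]
Cost: 7 + 3 + 3 + 7 + 5 + 6 + 10 = 41
(Top row then right column would cost 62.)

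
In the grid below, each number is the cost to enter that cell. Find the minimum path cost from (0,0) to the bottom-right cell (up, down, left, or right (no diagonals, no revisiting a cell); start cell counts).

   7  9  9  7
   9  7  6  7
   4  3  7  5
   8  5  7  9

44

Cheapest: [0,0]→[1,0]→[2,0]→[2,1]→[2,2]→[2,3]→[3,3]
  7 + 9 + 4 + 3 + 7 + 5 + 9 = 44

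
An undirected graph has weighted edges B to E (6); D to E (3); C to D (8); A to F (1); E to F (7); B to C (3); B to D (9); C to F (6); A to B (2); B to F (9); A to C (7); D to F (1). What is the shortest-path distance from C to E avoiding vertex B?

10

Some routes from C to E avoiding B:
C→F→D→E: 6 + 1 + 3 = 10
C→A→F→D→E: 7 + 1 + 1 + 3 = 12
C→F→E: 6 + 7 = 13
C→D→E: 8 + 3 = 11
C→A→F→E: 7 + 1 + 7 = 15
The minimum is 10.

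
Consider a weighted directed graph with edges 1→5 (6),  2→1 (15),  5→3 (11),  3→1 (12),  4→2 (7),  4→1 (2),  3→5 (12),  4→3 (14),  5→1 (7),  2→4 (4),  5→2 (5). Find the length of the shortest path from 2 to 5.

Paths from 2 to 5:
2 - 4 - 3 - 1 - 5: 4 + 14 + 12 + 6 = 36
2 - 1 - 5: 15 + 6 = 21
2 - 4 - 3 - 5: 4 + 14 + 12 = 30
2 - 4 - 1 - 5: 4 + 2 + 6 = 12
The minimum is 12.

12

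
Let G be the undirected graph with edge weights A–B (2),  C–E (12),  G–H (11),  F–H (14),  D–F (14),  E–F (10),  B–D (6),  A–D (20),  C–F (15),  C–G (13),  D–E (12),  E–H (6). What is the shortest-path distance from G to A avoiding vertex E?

47

Checking several routes:
G - H - F - D - A: 11 + 14 + 14 + 20 = 59
G - C - F - D - B - A: 13 + 15 + 14 + 6 + 2 = 50
G - H - F - D - B - A: 11 + 14 + 14 + 6 + 2 = 47
Best route has total 47.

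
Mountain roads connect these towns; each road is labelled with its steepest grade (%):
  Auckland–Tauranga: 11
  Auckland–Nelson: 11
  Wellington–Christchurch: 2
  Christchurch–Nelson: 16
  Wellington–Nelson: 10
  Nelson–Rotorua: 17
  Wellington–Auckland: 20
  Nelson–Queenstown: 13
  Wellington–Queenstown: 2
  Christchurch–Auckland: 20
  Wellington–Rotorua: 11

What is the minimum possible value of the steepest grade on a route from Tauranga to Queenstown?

11

Some routes from Tauranga to Queenstown:
Tauranga - Auckland - Nelson - Queenstown: max(11, 11, 13) = 13
Tauranga - Auckland - Nelson - Rotorua - Wellington - Queenstown: max(11, 11, 17, 11, 2) = 17
Tauranga - Auckland - Nelson - Christchurch - Wellington - Queenstown: max(11, 11, 16, 2, 2) = 16
Tauranga - Auckland - Nelson - Wellington - Queenstown: max(11, 11, 10, 2) = 11
The minimum achievable maximum is 11%.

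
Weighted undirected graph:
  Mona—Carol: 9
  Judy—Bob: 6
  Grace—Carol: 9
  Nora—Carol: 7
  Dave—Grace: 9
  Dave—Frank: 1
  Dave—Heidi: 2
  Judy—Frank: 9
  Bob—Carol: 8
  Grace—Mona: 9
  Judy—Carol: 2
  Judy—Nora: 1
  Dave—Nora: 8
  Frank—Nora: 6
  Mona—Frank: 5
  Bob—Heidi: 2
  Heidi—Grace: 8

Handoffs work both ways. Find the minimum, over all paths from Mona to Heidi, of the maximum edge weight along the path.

5

Checking several routes:
Mona-Frank-Nora-Judy-Bob-Heidi: max(5, 6, 1, 6, 2) = 6
Mona-Frank-Dave-Heidi: max(5, 1, 2) = 5
Mona-Frank-Nora-Carol-Judy-Bob-Heidi: max(5, 6, 7, 2, 6, 2) = 7
Best route has worst link 5.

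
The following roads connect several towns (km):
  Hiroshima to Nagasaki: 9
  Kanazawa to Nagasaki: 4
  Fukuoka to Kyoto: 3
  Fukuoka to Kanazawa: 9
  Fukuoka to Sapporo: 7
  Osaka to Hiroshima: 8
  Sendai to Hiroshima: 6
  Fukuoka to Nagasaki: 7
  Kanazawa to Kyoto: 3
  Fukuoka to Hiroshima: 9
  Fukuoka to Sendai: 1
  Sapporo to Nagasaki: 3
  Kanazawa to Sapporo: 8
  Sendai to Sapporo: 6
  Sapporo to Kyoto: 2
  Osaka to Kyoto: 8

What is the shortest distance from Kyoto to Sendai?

4

Some routes from Kyoto to Sendai:
Kyoto → Sapporo → Fukuoka → Sendai: 2 + 7 + 1 = 10
Kyoto → Sapporo → Sendai: 2 + 6 = 8
Kyoto → Fukuoka → Sendai: 3 + 1 = 4
The minimum is 4 km.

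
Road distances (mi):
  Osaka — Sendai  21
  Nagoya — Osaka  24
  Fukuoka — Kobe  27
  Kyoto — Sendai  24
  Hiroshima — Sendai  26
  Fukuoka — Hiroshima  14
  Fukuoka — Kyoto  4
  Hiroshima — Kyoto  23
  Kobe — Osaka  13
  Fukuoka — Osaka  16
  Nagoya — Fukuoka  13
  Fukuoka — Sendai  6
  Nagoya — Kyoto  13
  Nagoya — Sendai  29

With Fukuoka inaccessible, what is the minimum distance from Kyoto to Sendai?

24

Candidate routes:
Kyoto → Nagoya → Sendai: 13 + 29 = 42
Kyoto → Nagoya → Osaka → Sendai: 13 + 24 + 21 = 58
Kyoto → Sendai: 24
Kyoto → Hiroshima → Sendai: 23 + 26 = 49
The minimum is 24 mi.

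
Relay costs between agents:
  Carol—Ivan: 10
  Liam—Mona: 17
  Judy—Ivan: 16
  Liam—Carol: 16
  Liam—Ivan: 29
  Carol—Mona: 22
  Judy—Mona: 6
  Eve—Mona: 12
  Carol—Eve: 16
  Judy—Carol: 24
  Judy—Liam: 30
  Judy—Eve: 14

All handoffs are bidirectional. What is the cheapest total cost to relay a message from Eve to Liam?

29

A few of the Eve→Liam routes:
Eve → Carol → Liam: 16 + 16 = 32
Eve → Mona → Liam: 12 + 17 = 29
Eve → Judy → Mona → Liam: 14 + 6 + 17 = 37
Eve → Judy → Liam: 14 + 30 = 44
Best route has total 29.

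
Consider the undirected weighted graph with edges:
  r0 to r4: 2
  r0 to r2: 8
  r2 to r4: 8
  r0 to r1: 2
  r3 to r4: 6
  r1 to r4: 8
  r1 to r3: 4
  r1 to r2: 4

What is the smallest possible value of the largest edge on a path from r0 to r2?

Comparing a few candidate routes:
r0 - r2: max(8) = 8
r0 - r1 - r2: max(2, 4) = 4
r0 - r4 - r3 - r1 - r2: max(2, 6, 4, 4) = 6
Smallest bottleneck: 4.

4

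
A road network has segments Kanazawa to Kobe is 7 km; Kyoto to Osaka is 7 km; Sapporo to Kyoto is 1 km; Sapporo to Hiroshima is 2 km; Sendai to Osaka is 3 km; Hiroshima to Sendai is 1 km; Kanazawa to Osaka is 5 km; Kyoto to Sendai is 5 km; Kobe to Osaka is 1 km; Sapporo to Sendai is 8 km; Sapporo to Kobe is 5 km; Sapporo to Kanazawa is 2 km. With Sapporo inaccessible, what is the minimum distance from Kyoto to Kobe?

8

Paths from Kyoto to Kobe avoiding Sapporo:
Kyoto - Sendai - Osaka - Kobe: 5 + 3 + 1 = 9
Kyoto - Osaka - Kobe: 7 + 1 = 8
Kyoto - Sendai - Osaka - Kanazawa - Kobe: 5 + 3 + 5 + 7 = 20
Kyoto - Osaka - Kanazawa - Kobe: 7 + 5 + 7 = 19
Best route has total 8 km.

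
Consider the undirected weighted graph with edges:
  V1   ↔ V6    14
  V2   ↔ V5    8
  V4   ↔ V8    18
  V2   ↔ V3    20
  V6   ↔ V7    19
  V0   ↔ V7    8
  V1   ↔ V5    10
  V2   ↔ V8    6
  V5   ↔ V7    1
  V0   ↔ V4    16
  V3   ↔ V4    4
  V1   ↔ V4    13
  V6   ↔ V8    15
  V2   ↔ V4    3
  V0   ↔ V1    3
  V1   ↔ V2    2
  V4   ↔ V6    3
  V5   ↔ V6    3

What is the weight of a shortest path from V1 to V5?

Comparing a few candidate routes:
V1-V2-V4-V6-V5: 2 + 3 + 3 + 3 = 11
V1-V5: 10
V1-V2-V5: 2 + 8 = 10
The minimum is 10.

10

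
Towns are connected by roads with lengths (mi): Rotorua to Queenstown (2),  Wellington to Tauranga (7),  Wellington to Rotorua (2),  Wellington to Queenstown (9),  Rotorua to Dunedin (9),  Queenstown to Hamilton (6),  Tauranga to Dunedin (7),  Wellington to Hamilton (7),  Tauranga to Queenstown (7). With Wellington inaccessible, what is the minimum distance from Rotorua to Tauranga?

9

Candidate routes:
Rotorua - Dunedin - Tauranga: 9 + 7 = 16
Rotorua - Queenstown - Tauranga: 2 + 7 = 9
Shortest: 9 mi.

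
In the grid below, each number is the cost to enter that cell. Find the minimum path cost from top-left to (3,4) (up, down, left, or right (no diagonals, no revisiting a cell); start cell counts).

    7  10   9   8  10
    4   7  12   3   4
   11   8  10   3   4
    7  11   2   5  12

52

Path r0c0 r1c0 r1c1 r1c2 r1c3 r2c3 r2c4 r3c4: 7 + 4 + 7 + 12 + 3 + 3 + 4 + 12 = 52.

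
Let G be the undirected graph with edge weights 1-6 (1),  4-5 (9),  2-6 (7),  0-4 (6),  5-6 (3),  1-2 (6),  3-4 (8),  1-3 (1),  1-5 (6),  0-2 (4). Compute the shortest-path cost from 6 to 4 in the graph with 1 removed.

12

Routes from 6 to 4 avoiding 1:
6 - 5 - 4: 3 + 9 = 12
6 - 2 - 0 - 4: 7 + 4 + 6 = 17
The minimum is 12.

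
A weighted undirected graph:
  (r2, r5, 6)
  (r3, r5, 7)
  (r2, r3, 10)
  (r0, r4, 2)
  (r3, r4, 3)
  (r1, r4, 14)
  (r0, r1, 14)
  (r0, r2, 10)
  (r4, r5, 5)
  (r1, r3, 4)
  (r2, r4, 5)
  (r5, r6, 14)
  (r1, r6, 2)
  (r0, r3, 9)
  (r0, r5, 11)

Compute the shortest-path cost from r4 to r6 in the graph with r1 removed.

Some routes from r4 to r6 avoiding r1:
r4 → r0 → r3 → r5 → r6: 2 + 9 + 7 + 14 = 32
r4 → r2 → r5 → r6: 5 + 6 + 14 = 25
r4 → r5 → r6: 5 + 14 = 19
r4 → r0 → r5 → r6: 2 + 11 + 14 = 27
r4 → r3 → r5 → r6: 3 + 7 + 14 = 24
The minimum is 19.

19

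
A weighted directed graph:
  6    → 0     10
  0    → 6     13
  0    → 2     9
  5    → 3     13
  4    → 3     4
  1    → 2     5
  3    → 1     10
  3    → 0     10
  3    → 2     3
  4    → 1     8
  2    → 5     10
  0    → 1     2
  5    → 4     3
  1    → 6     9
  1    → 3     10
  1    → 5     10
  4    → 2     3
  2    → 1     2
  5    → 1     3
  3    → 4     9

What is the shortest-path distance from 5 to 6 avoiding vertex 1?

30

Paths from 5 to 6 avoiding 1:
5→3→0→6: 13 + 10 + 13 = 36
5→4→3→0→6: 3 + 4 + 10 + 13 = 30
Best route has total 30.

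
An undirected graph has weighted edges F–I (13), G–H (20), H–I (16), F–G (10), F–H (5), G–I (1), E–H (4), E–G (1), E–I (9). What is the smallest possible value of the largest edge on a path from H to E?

4

Checking several routes:
H→F→G→I→E: max(5, 10, 1, 9) = 10
H→F→G→E: max(5, 10, 1) = 10
H→E: max(4) = 4
H→F→I→G→E: max(5, 13, 1, 1) = 13
The minimum achievable maximum is 4.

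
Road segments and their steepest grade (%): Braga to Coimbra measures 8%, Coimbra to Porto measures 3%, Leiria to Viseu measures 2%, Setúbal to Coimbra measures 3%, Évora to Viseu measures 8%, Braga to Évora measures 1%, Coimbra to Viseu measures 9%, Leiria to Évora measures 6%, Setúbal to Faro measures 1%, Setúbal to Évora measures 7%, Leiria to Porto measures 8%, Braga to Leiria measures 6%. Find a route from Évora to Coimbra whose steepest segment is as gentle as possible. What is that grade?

7

Checking several routes:
Évora → Setúbal → Coimbra: max(7, 3) = 7
Évora → Leiria → Braga → Coimbra: max(6, 6, 8) = 8
Évora → Leiria → Porto → Coimbra: max(6, 8, 3) = 8
Évora → Viseu → Leiria → Porto → Coimbra: max(8, 2, 8, 3) = 8
The minimum achievable maximum is 7%.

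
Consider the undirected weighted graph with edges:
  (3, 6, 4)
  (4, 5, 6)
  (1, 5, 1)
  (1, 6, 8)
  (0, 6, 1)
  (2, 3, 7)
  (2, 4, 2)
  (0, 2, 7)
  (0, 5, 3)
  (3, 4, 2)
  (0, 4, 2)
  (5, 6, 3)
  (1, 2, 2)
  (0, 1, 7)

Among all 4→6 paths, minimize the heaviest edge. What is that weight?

A few of the 4→6 routes:
4 - 5 - 6: max(6, 3) = 6
4 - 2 - 1 - 5 - 0 - 6: max(2, 2, 1, 3, 1) = 3
4 - 0 - 6: max(2, 1) = 2
4 - 3 - 6: max(2, 4) = 4
4 - 2 - 1 - 5 - 6: max(2, 2, 1, 3) = 3
4 - 0 - 5 - 6: max(2, 3, 3) = 3
Best route has worst link 2.

2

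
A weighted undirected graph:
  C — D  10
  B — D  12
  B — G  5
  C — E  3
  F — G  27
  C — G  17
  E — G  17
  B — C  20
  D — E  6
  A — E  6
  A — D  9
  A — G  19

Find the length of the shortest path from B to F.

Comparing a few candidate routes:
B -> C -> E -> G -> F: 20 + 3 + 17 + 27 = 67
B -> D -> E -> G -> F: 12 + 6 + 17 + 27 = 62
B -> D -> C -> G -> F: 12 + 10 + 17 + 27 = 66
B -> G -> F: 5 + 27 = 32
B -> C -> G -> F: 20 + 17 + 27 = 64
B -> D -> E -> C -> G -> F: 12 + 6 + 3 + 17 + 27 = 65
The minimum is 32.

32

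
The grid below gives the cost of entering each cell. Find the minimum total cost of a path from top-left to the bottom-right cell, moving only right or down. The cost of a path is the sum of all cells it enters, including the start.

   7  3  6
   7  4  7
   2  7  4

Take r0c0 → r0c1 → r1c1 → r1c2 → r2c2 for a total of 7 + 3 + 4 + 7 + 4 = 25.
For comparison, the top-then-right route costs 27.

25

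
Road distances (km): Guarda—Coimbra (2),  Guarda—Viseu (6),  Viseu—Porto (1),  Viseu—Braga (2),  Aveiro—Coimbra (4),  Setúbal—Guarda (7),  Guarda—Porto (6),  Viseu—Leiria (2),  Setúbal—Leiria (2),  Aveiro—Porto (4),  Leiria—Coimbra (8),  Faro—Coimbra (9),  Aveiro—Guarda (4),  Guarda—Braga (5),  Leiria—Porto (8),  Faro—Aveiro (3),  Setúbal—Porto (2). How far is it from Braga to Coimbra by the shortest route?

7

Checking several routes:
Braga-Viseu-Guarda-Coimbra: 2 + 6 + 2 = 10
Braga-Viseu-Porto-Guarda-Coimbra: 2 + 1 + 6 + 2 = 11
Braga-Viseu-Porto-Aveiro-Coimbra: 2 + 1 + 4 + 4 = 11
Braga-Guarda-Coimbra: 5 + 2 = 7
Shortest: 7 km.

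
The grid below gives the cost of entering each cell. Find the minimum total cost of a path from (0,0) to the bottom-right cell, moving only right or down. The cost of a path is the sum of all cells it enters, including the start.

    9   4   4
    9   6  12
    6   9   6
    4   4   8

40

One optimal route is (0,0) -> (0,1) -> (1,1) -> (2,1) -> (3,1) -> (3,2).
Its cost is 9 + 4 + 6 + 9 + 4 + 8 = 40.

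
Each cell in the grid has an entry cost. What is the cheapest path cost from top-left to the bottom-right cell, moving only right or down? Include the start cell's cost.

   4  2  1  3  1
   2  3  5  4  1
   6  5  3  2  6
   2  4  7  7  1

19

Cheapest: [0,0] → [0,1] → [0,2] → [0,3] → [0,4] → [1,4] → [2,4] → [3,4]
  4 + 2 + 1 + 3 + 1 + 1 + 6 + 1 = 19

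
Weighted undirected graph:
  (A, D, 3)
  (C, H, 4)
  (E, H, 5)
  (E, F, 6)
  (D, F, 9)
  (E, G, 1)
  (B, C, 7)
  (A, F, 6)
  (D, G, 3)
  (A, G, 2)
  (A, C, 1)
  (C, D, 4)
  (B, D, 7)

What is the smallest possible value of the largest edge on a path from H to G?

4

Comparing a few candidate routes:
H → C → D → A → G: max(4, 4, 3, 2) = 4
H → C → A → G: max(4, 1, 2) = 4
H → C → A → D → G: max(4, 1, 3, 3) = 4
H → E → G: max(5, 1) = 5
H → C → D → G: max(4, 4, 3) = 4
Best route has worst link 4.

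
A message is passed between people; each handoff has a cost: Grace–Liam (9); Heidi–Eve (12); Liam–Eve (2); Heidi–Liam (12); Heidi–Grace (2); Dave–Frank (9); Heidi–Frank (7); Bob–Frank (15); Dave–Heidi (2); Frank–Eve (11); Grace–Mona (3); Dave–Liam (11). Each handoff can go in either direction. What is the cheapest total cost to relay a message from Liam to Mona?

Checking several routes:
Liam → Grace → Mona: 9 + 3 = 12
Liam → Heidi → Grace → Mona: 12 + 2 + 3 = 17
Liam → Dave → Heidi → Grace → Mona: 11 + 2 + 2 + 3 = 18
Liam → Eve → Heidi → Grace → Mona: 2 + 12 + 2 + 3 = 19
Best route has total 12.

12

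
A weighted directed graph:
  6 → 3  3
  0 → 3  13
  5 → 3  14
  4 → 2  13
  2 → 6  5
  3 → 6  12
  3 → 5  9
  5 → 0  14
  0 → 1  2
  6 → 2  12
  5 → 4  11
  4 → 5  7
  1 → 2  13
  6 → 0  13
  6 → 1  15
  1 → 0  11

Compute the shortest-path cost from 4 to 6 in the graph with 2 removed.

Paths from 4 to 6 avoiding 2:
4-5-0-3-6: 7 + 14 + 13 + 12 = 46
4-5-3-6: 7 + 14 + 12 = 33
Shortest: 33.

33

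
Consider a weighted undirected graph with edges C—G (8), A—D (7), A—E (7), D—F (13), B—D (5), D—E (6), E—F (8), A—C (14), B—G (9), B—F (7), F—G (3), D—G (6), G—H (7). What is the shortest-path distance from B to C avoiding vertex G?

26

Some routes from B to C avoiding G:
B - D - E - A - C: 5 + 6 + 7 + 14 = 32
B - D - A - C: 5 + 7 + 14 = 26
B - F - E - A - C: 7 + 8 + 7 + 14 = 36
The minimum is 26.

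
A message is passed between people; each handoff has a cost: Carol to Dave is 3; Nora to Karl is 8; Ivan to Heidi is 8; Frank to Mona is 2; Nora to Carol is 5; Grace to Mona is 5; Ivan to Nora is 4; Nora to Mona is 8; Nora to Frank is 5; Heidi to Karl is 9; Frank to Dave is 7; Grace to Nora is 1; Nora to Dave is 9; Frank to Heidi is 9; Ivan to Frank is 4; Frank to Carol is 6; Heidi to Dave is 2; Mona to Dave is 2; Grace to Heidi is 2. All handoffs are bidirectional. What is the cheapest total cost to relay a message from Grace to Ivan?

5

A few of the Grace→Ivan routes:
Grace - Nora - Frank - Ivan: 1 + 5 + 4 = 10
Grace - Heidi - Ivan: 2 + 8 = 10
Grace - Mona - Frank - Ivan: 5 + 2 + 4 = 11
Grace - Nora - Ivan: 1 + 4 = 5
The minimum is 5.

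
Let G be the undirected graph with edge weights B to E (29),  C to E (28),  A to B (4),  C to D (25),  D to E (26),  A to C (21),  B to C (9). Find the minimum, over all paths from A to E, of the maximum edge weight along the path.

26

Some routes from A to E:
A - B - E: max(4, 29) = 29
A - C - D - E: max(21, 25, 26) = 26
A - C - E: max(21, 28) = 28
A - B - C - D - E: max(4, 9, 25, 26) = 26
A - B - C - E: max(4, 9, 28) = 28
Smallest bottleneck: 26.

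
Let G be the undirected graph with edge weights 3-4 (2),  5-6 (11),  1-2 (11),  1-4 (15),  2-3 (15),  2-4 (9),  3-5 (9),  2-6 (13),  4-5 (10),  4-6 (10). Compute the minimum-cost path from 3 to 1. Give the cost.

Some routes from 3 to 1:
3 -> 5 -> 4 -> 1: 9 + 10 + 15 = 34
3 -> 4 -> 1: 2 + 15 = 17
3 -> 2 -> 1: 15 + 11 = 26
3 -> 4 -> 6 -> 2 -> 1: 2 + 10 + 13 + 11 = 36
3 -> 2 -> 4 -> 1: 15 + 9 + 15 = 39
3 -> 4 -> 2 -> 1: 2 + 9 + 11 = 22
The minimum is 17.

17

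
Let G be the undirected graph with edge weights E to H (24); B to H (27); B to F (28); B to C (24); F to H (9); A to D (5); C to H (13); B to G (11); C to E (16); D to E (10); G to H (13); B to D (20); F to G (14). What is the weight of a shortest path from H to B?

24

Checking several routes:
H → G → B: 13 + 11 = 24
H → B: 27
H → F → G → B: 9 + 14 + 11 = 34
Shortest: 24.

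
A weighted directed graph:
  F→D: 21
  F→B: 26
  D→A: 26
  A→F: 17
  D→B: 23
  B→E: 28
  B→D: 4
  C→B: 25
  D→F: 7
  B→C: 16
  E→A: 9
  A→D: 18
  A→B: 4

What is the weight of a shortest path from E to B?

13

Routes from E to B:
E → A → D → F → B: 9 + 18 + 7 + 26 = 60
E → A → F → B: 9 + 17 + 26 = 52
E → A → F → D → B: 9 + 17 + 21 + 23 = 70
E → A → D → B: 9 + 18 + 23 = 50
E → A → B: 9 + 4 = 13
Best route has total 13.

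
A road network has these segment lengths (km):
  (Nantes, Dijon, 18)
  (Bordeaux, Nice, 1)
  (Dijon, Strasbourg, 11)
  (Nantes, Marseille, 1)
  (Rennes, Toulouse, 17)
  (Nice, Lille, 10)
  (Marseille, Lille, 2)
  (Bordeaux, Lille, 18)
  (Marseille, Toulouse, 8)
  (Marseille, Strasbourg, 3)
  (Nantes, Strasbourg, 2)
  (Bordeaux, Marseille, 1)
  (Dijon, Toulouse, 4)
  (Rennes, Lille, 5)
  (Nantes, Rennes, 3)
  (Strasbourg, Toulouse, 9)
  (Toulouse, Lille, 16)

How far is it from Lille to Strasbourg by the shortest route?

5

A few of the Lille→Strasbourg routes:
Lille→Rennes→Nantes→Marseille→Strasbourg: 5 + 3 + 1 + 3 = 12
Lille→Rennes→Nantes→Strasbourg: 5 + 3 + 2 = 10
Lille→Marseille→Nantes→Strasbourg: 2 + 1 + 2 = 5
Lille→Marseille→Strasbourg: 2 + 3 = 5
Shortest: 5 km.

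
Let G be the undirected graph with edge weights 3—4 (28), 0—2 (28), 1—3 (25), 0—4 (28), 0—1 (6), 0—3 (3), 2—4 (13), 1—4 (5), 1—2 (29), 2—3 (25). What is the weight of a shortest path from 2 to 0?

24

Comparing a few candidate routes:
2→4→1→0: 13 + 5 + 6 = 24
2→3→0: 25 + 3 = 28
2→0: 28
2→1→0: 29 + 6 = 35
2→4→0: 13 + 28 = 41
The minimum is 24.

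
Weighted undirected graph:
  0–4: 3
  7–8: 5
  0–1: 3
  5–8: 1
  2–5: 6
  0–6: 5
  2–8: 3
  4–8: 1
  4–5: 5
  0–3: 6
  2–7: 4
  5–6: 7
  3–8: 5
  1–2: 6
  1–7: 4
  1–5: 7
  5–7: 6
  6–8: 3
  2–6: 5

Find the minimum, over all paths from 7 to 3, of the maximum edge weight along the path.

5

A few of the 7→3 routes:
7-8-3: max(5, 5) = 5
7-2-8-3: max(4, 3, 5) = 5
7-2-6-0-4-8-3: max(4, 5, 5, 3, 1, 5) = 5
Smallest bottleneck: 5.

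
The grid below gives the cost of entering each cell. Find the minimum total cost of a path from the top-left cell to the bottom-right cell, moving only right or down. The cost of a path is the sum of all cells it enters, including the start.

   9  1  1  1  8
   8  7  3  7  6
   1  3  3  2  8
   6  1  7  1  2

22

Cheapest: r0c0→r0c1→r0c2→r1c2→r2c2→r2c3→r3c3→r3c4
  9 + 1 + 1 + 3 + 3 + 2 + 1 + 2 = 22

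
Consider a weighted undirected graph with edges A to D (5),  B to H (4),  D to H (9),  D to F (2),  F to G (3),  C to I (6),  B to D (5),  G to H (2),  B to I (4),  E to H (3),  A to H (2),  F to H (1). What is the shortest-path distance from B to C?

Candidate routes:
B - I - C: 4 + 6 = 10
Shortest: 10.

10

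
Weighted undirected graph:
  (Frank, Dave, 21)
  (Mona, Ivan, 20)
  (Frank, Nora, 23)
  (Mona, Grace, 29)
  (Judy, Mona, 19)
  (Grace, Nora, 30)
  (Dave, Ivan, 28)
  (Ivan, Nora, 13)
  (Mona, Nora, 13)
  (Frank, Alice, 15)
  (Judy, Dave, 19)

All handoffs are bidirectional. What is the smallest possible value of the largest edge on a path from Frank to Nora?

Some routes from Frank to Nora:
Frank→Dave→Ivan→Nora: max(21, 28, 13) = 28
Frank→Dave→Judy→Mona→Ivan→Nora: max(21, 19, 19, 20, 13) = 21
Frank→Dave→Judy→Mona→Nora: max(21, 19, 19, 13) = 21
Frank→Dave→Ivan→Mona→Nora: max(21, 28, 20, 13) = 28
Frank→Nora: max(23) = 23
The minimum achievable maximum is 21.

21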